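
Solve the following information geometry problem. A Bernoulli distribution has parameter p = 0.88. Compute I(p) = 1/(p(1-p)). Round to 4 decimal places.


For Bernoulli(p), Fisher information is I(p) = 1/(p*(1-p)).
p = 0.88, 1-p = 0.12.
p*(1-p) = 0.1056.
I(p) = 1/0.1056 = 9.4697

9.4697


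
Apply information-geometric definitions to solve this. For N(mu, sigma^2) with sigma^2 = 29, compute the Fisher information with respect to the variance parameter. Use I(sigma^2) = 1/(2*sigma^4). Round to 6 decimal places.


Fisher information for variance: I(sigma^2) = 1/(2*sigma^4).
sigma^2 = 29, so sigma^4 = 841.
I = 1/(2*841) = 1/1682 = 0.000595

0.000595


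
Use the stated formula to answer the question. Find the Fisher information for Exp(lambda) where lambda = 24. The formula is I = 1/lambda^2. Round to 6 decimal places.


Fisher information for exponential: I(lambda) = 1/lambda^2.
lambda = 24, lambda^2 = 576.
I = 1/576 = 0.001736

0.001736


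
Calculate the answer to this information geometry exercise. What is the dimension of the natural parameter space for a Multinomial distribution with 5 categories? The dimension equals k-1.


Exponential family dimension calculation:
For Multinomial with k=5 categories, dim = k-1 = 4.

4


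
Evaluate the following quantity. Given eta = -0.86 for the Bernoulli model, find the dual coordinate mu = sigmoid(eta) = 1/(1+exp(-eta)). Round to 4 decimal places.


Dual coordinate (expectation parameter) for Bernoulli:
mu = 1/(1+exp(-eta)).
eta = -0.86.
exp(-eta) = exp(0.86) = 2.363161.
mu = 1/(1+2.363161) = 0.2973

0.2973


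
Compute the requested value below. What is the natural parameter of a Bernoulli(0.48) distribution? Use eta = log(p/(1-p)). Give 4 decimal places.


Natural parameter for Bernoulli: eta = log(p/(1-p)).
p = 0.48, 1-p = 0.52.
p/(1-p) = 0.923077.
eta = log(0.923077) = -0.0800

-0.0800


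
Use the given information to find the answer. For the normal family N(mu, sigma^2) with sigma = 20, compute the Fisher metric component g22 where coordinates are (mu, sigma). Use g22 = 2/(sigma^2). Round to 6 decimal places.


For the 2-parameter normal family, the Fisher metric has:
  g11 = 1/sigma^2, g22 = 2/sigma^2.
sigma = 20, sigma^2 = 400.
g22 = 0.005000

0.005000


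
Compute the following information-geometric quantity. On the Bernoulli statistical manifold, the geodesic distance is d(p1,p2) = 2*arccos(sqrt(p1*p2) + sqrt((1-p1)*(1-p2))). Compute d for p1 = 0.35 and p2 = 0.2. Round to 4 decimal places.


Geodesic distance on Bernoulli manifold:
d(p1,p2) = 2*arccos(sqrt(p1*p2) + sqrt((1-p1)*(1-p2))).
sqrt(p1*p2) = sqrt(0.35*0.2) = 0.264575.
sqrt((1-p1)*(1-p2)) = sqrt(0.65*0.8) = 0.72111.
arg = 0.264575 + 0.72111 = 0.985685.
d = 2*arccos(0.985685) = 0.3388

0.3388


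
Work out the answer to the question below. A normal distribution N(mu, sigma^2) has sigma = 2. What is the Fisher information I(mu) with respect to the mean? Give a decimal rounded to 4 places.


The Fisher information for the mean of a normal distribution is I(mu) = 1/sigma^2.
sigma = 2, so sigma^2 = 4.
I(mu) = 1/4 = 0.2500

0.2500


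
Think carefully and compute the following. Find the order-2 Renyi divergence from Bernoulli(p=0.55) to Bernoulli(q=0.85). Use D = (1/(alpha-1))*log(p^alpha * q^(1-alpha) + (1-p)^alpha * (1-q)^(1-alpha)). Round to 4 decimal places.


Renyi divergence of order alpha between Bernoulli distributions:
D = (1/(alpha-1))*log(p^alpha * q^(1-alpha) + (1-p)^alpha * (1-q)^(1-alpha)).
alpha = 2, p = 0.55, q = 0.85.
p^alpha * q^(1-alpha) = 0.55^2 * 0.85^-1 = 0.355882.
(1-p)^alpha * (1-q)^(1-alpha) = 0.45^2 * 0.15^-1 = 1.35.
sum = 0.355882 + 1.35 = 1.705882.
D = (1/1)*log(1.705882) = 0.5341

0.5341


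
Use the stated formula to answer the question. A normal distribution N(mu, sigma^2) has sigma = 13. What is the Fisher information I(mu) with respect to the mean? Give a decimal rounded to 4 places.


The Fisher information for the mean of a normal distribution is I(mu) = 1/sigma^2.
sigma = 13, so sigma^2 = 169.
I(mu) = 1/169 = 0.0059

0.0059


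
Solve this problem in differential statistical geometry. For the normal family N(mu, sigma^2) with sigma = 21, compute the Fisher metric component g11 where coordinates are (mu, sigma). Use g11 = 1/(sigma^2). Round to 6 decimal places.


For the 2-parameter normal family, the Fisher metric has:
  g11 = 1/sigma^2, g22 = 2/sigma^2.
sigma = 21, sigma^2 = 441.
g11 = 0.002268

0.002268


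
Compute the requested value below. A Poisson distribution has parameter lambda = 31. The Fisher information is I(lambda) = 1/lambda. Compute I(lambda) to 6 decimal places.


Fisher information for Poisson: I(lambda) = 1/lambda.
lambda = 31.
I(lambda) = 1/31 = 0.032258

0.032258


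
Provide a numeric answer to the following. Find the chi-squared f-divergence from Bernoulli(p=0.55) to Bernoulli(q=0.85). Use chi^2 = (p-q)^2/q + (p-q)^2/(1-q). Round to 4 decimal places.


Chi-squared divergence between Bernoulli distributions:
chi^2 = (p-q)^2/q + (p-q)^2/(1-q).
p = 0.55, q = 0.85, p-q = -0.3.
(p-q)^2 = 0.09.
term1 = 0.09/0.85 = 0.105882.
term2 = 0.09/0.15 = 0.6.
chi^2 = 0.105882 + 0.6 = 0.7059

0.7059


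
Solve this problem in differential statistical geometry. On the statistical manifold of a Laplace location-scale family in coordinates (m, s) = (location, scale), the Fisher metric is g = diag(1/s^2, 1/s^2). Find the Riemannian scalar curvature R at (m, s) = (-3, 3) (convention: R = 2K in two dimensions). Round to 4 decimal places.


The metric has the form g = (A dm^2 + B ds^2)/s^2 with A = 1, B = 1.
Substitute u = sqrt(A/B)*m: g = B*(du^2 + ds^2)/s^2, i.e. B times the
Poincare upper half-plane metric, which has constant Gaussian curvature -1.
Scaling a 2D metric by a constant c divides the Gaussian curvature by c,
so K = -1/B = -1/(1) = -1.0000 everywhere (the point (m, s) = (-3, 3) is irrelevant:
the curvature is constant).
Scalar curvature in dimension 2: R = 2K = -2/(1) = -2.0000.

-2.0000


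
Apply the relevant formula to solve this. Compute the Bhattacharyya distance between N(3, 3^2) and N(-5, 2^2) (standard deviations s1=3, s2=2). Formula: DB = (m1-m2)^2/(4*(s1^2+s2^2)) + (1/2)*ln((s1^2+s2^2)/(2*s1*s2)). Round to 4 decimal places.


Bhattacharyya distance between two Gaussians:
DB = (m1-m2)^2/(4*(s1^2+s2^2)) + (1/2)*ln((s1^2+s2^2)/(2*s1*s2)).
(m1-m2)^2 = (8)^2 = 64.
s1^2+s2^2 = 9 + 4 = 13.
term1 = 64/52 = 1.230769.
term2 = 0.5*ln(13/12.0) = 0.040021.
DB = 1.230769 + 0.040021 = 1.2708

1.2708


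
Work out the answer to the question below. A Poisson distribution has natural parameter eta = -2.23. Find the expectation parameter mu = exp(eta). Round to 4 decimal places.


Expectation parameter for Poisson exponential family:
mu = exp(eta).
eta = -2.23.
mu = exp(-2.23) = 0.1075

0.1075


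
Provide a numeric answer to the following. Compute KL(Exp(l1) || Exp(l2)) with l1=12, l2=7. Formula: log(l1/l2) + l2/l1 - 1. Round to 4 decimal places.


KL divergence for exponential family:
KL = log(l1/l2) + l2/l1 - 1.
log(12/7) = 0.538997.
7/12 = 0.583333.
KL = 0.538997 + 0.583333 - 1 = 0.1223

0.1223


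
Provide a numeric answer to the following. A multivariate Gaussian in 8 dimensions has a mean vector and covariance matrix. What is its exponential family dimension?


Exponential family dimension calculation:
For 8-dim MVN: mean has 8 params, covariance has 8*9/2 = 36 unique entries.
Total dim = 8 + 36 = 44.

44


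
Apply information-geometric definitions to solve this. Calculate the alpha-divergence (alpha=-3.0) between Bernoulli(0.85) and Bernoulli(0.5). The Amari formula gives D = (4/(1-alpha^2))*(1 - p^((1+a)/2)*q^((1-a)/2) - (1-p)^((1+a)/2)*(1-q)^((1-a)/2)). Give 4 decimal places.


Amari alpha-divergence:
D = (4/(1-alpha^2))*(1 - p^((1+a)/2)*q^((1-a)/2) - (1-p)^((1+a)/2)*(1-q)^((1-a)/2)).
alpha = -3.0, p = 0.85, q = 0.5.
e1 = (1+alpha)/2 = -1.0, e2 = (1-alpha)/2 = 2.0.
t1 = p^e1 * q^e2 = 0.85^-1.0 * 0.5^2.0 = 0.294118.
t2 = (1-p)^e1 * (1-q)^e2 = 0.15^-1.0 * 0.5^2.0 = 1.666667.
4/(1-alpha^2) = -0.5.
D = -0.5*(1 - 0.294118 - 1.666667) = 0.4804

0.4804


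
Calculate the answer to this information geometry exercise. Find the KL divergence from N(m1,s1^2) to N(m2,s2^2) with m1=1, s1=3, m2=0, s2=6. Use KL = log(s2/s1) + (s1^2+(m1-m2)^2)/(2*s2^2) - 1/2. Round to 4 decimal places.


KL divergence between normal distributions:
KL = log(s2/s1) + (s1^2 + (m1-m2)^2)/(2*s2^2) - 1/2.
log(6/3) = 0.693147.
(3^2 + (1-0)^2)/(2*6^2) = (9 + 1)/72 = 0.138889.
KL = 0.693147 + 0.138889 - 0.5 = 0.3320

0.3320


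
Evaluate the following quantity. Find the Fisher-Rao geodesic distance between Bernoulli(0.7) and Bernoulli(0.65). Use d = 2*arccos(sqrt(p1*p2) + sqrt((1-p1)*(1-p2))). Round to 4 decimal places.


Geodesic distance on Bernoulli manifold:
d(p1,p2) = 2*arccos(sqrt(p1*p2) + sqrt((1-p1)*(1-p2))).
sqrt(p1*p2) = sqrt(0.7*0.65) = 0.674537.
sqrt((1-p1)*(1-p2)) = sqrt(0.3*0.35) = 0.324037.
arg = 0.674537 + 0.324037 = 0.998574.
d = 2*arccos(0.998574) = 0.1068

0.1068


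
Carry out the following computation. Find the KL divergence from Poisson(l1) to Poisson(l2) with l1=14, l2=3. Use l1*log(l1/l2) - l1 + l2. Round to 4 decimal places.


KL divergence for Poisson:
KL = l1*log(l1/l2) - l1 + l2.
l1 = 14, l2 = 3.
log(14/3) = 1.540445.
l1*log(l1/l2) = 14 * 1.540445 = 21.566231.
KL = 21.566231 - 14 + 3 = 10.5662

10.5662


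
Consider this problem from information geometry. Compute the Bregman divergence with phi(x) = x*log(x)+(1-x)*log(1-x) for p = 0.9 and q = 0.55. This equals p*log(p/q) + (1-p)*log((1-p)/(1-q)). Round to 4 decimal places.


Bregman divergence with negative entropy generator:
D = p*log(p/q) + (1-p)*log((1-p)/(1-q)).
p = 0.9, q = 0.55.
p*log(p/q) = 0.9*log(0.9/0.55) = 0.443229.
(1-p)*log((1-p)/(1-q)) = 0.1*log(0.1/0.45) = -0.150408.
D = 0.443229 + -0.150408 = 0.2928

0.2928


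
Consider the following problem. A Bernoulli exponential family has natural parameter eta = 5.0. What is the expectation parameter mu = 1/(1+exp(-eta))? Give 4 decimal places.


Dual coordinate (expectation parameter) for Bernoulli:
mu = 1/(1+exp(-eta)).
eta = 5.0.
exp(-eta) = exp(-5.0) = 0.006738.
mu = 1/(1+0.006738) = 0.9933

0.9933


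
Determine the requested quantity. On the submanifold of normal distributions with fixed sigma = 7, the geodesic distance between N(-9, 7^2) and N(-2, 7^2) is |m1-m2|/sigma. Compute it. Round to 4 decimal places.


On the fixed-variance normal subfamily, geodesic distance = |m1-m2|/sigma.
|-9 - -2| = 7.
sigma = 7.
d = 7/7 = 1.0000

1.0000


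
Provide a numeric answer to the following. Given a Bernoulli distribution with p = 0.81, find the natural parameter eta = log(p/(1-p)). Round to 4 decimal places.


Natural parameter for Bernoulli: eta = log(p/(1-p)).
p = 0.81, 1-p = 0.19.
p/(1-p) = 4.263158.
eta = log(4.263158) = 1.4500

1.4500


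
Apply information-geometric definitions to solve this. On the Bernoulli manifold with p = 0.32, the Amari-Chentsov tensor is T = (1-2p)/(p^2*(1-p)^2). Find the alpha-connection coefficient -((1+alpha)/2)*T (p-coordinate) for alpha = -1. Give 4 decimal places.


Skewness (Amari-Chentsov) tensor: T = (1-2p)/(p^2*(1-p)^2).
p = 0.32, 1-2p = 0.36, p^2 = 0.1024, (1-p)^2 = 0.4624.
T = 0.36/(0.1024 * 0.4624) = 7.602995.
In the p-coordinate, Gamma^(alpha) = Gamma^(0) - (alpha/2)*T with Gamma^(0) = (1/2)*g'(p) = -T/2,
so Gamma^(alpha) = -((1+alpha)/2)*T.
alpha = -1, -(1+alpha)/2 = 0.0.
Gamma = 0.0 * 7.602995 = 0.0000

0.0000


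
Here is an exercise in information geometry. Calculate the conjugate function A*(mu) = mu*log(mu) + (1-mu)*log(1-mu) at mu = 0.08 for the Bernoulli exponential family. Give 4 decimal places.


Legendre transform for Bernoulli:
A*(mu) = mu*log(mu) + (1-mu)*log(1-mu).
mu = 0.08, 1-mu = 0.92.
mu*log(mu) = 0.08*log(0.08) = -0.202058.
(1-mu)*log(1-mu) = 0.92*log(0.92) = -0.076711.
A* = -0.202058 + -0.076711 = -0.2788

-0.2788


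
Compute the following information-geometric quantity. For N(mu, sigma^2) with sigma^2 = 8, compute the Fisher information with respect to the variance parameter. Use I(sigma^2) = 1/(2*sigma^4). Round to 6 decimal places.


Fisher information for variance: I(sigma^2) = 1/(2*sigma^4).
sigma^2 = 8, so sigma^4 = 64.
I = 1/(2*64) = 1/128 = 0.007813

0.007813


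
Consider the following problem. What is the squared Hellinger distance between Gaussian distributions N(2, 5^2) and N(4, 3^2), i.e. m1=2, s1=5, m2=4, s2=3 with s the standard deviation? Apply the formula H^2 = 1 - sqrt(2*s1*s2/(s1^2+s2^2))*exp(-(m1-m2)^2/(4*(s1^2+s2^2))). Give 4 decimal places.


Squared Hellinger distance for Gaussians:
H^2 = 1 - sqrt(2*s1*s2/(s1^2+s2^2)) * exp(-(m1-m2)^2/(4*(s1^2+s2^2))).
s1^2 = 25, s2^2 = 9, s1^2+s2^2 = 34.
sqrt(2*5*3/(34)) = 0.939336.
(m1-m2)^2 = (-2)^2 = 4.
exp(-4/(4*34)) = exp(-0.029412) = 0.971017.
H^2 = 1 - 0.939336*0.971017 = 0.0879

0.0879


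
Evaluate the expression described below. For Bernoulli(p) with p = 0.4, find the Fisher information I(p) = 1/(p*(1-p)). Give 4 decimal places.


For Bernoulli(p), Fisher information is I(p) = 1/(p*(1-p)).
p = 0.4, 1-p = 0.6.
p*(1-p) = 0.24.
I(p) = 1/0.24 = 4.1667

4.1667


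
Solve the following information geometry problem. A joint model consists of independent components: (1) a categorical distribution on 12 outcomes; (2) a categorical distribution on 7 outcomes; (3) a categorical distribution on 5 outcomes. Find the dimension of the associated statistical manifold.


The dimension of a statistical manifold equals the number of free
(independent) real parameters of the model. For a product of independent
blocks the parameter counts add.
- categorical on 12 outcomes (probabilities sum to 1): 12-1 = 11.
- categorical on 7 outcomes (probabilities sum to 1): 7-1 = 6.
- categorical on 5 outcomes (probabilities sum to 1): 5-1 = 4.
Total = 11 + 6 + 4 = 21.
Dimension = 21

21


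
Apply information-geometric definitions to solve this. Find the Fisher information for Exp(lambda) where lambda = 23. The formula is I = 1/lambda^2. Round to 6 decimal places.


Fisher information for exponential: I(lambda) = 1/lambda^2.
lambda = 23, lambda^2 = 529.
I = 1/529 = 0.001890

0.001890


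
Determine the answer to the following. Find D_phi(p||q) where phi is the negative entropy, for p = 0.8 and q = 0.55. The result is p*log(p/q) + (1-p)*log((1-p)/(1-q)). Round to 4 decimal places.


Bregman divergence with negative entropy generator:
D = p*log(p/q) + (1-p)*log((1-p)/(1-q)).
p = 0.8, q = 0.55.
p*log(p/q) = 0.8*log(0.8/0.55) = 0.299755.
(1-p)*log((1-p)/(1-q)) = 0.2*log(0.2/0.45) = -0.162186.
D = 0.299755 + -0.162186 = 0.1376

0.1376


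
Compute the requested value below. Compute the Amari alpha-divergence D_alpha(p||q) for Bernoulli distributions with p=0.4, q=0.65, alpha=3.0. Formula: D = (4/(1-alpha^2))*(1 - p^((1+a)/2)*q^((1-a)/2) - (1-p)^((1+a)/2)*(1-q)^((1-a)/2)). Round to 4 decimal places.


Amari alpha-divergence:
D = (4/(1-alpha^2))*(1 - p^((1+a)/2)*q^((1-a)/2) - (1-p)^((1+a)/2)*(1-q)^((1-a)/2)).
alpha = 3.0, p = 0.4, q = 0.65.
e1 = (1+alpha)/2 = 2.0, e2 = (1-alpha)/2 = -1.0.
t1 = p^e1 * q^e2 = 0.4^2.0 * 0.65^-1.0 = 0.246154.
t2 = (1-p)^e1 * (1-q)^e2 = 0.6^2.0 * 0.35^-1.0 = 1.028571.
4/(1-alpha^2) = -0.5.
D = -0.5*(1 - 0.246154 - 1.028571) = 0.1374

0.1374


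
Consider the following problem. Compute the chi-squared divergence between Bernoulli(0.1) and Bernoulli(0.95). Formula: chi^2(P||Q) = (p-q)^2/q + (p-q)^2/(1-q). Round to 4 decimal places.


Chi-squared divergence between Bernoulli distributions:
chi^2 = (p-q)^2/q + (p-q)^2/(1-q).
p = 0.1, q = 0.95, p-q = -0.85.
(p-q)^2 = 0.7225.
term1 = 0.7225/0.95 = 0.760526.
term2 = 0.7225/0.05 = 14.45.
chi^2 = 0.760526 + 14.45 = 15.2105

15.2105


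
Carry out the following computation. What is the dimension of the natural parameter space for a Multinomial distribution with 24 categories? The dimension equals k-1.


Exponential family dimension calculation:
For Multinomial with k=24 categories, dim = k-1 = 23.

23


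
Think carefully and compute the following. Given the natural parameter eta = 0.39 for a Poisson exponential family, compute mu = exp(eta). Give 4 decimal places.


Expectation parameter for Poisson exponential family:
mu = exp(eta).
eta = 0.39.
mu = exp(0.39) = 1.4770

1.4770


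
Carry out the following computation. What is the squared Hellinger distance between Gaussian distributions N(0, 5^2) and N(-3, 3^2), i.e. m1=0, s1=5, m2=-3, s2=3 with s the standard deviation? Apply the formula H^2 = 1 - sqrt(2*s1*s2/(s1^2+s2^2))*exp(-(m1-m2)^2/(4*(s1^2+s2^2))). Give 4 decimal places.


Squared Hellinger distance for Gaussians:
H^2 = 1 - sqrt(2*s1*s2/(s1^2+s2^2)) * exp(-(m1-m2)^2/(4*(s1^2+s2^2))).
s1^2 = 25, s2^2 = 9, s1^2+s2^2 = 34.
sqrt(2*5*3/(34)) = 0.939336.
(m1-m2)^2 = (3)^2 = 9.
exp(-9/(4*34)) = exp(-0.066176) = 0.935966.
H^2 = 1 - 0.939336*0.935966 = 0.1208

0.1208


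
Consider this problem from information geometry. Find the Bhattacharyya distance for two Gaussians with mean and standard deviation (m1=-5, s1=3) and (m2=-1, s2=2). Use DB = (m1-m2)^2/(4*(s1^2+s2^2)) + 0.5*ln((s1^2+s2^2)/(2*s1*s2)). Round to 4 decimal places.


Bhattacharyya distance between two Gaussians:
DB = (m1-m2)^2/(4*(s1^2+s2^2)) + (1/2)*ln((s1^2+s2^2)/(2*s1*s2)).
(m1-m2)^2 = (-4)^2 = 16.
s1^2+s2^2 = 9 + 4 = 13.
term1 = 16/52 = 0.307692.
term2 = 0.5*ln(13/12.0) = 0.040021.
DB = 0.307692 + 0.040021 = 0.3477

0.3477


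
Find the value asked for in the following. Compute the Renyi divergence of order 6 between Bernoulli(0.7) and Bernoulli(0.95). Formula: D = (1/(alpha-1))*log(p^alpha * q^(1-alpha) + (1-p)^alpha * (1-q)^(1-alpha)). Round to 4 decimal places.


Renyi divergence of order alpha between Bernoulli distributions:
D = (1/(alpha-1))*log(p^alpha * q^(1-alpha) + (1-p)^alpha * (1-q)^(1-alpha)).
alpha = 6, p = 0.7, q = 0.95.
p^alpha * q^(1-alpha) = 0.7^6 * 0.95^-5 = 0.152044.
(1-p)^alpha * (1-q)^(1-alpha) = 0.3^6 * 0.05^-5 = 2332.8.
sum = 0.152044 + 2332.8 = 2332.952044.
D = (1/5)*log(2332.952044) = 1.5510

1.5510


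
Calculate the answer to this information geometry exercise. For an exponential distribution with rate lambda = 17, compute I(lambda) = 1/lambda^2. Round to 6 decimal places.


Fisher information for exponential: I(lambda) = 1/lambda^2.
lambda = 17, lambda^2 = 289.
I = 1/289 = 0.003460

0.003460


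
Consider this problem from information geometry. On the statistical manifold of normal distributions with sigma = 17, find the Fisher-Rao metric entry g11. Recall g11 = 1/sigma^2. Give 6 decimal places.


For the 2-parameter normal family, the Fisher metric has:
  g11 = 1/sigma^2, g22 = 2/sigma^2.
sigma = 17, sigma^2 = 289.
g11 = 0.003460

0.003460


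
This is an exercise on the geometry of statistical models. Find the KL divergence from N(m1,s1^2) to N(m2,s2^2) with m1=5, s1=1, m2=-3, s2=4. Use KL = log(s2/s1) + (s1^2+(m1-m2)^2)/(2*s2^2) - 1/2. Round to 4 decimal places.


KL divergence between normal distributions:
KL = log(s2/s1) + (s1^2 + (m1-m2)^2)/(2*s2^2) - 1/2.
log(4/1) = 1.386294.
(1^2 + (5--3)^2)/(2*4^2) = (1 + 64)/32 = 2.03125.
KL = 1.386294 + 2.03125 - 0.5 = 2.9175

2.9175


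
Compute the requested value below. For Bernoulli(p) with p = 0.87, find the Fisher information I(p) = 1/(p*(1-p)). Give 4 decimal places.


For Bernoulli(p), Fisher information is I(p) = 1/(p*(1-p)).
p = 0.87, 1-p = 0.13.
p*(1-p) = 0.1131.
I(p) = 1/0.1131 = 8.8417

8.8417


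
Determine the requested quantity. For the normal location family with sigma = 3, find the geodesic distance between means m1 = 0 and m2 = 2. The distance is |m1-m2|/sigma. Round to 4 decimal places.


On the fixed-variance normal subfamily, geodesic distance = |m1-m2|/sigma.
|0 - 2| = 2.
sigma = 3.
d = 2/3 = 0.6667

0.6667


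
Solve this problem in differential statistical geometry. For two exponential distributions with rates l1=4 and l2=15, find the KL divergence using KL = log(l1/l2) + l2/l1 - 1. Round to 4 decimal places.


KL divergence for exponential family:
KL = log(l1/l2) + l2/l1 - 1.
log(4/15) = -1.321756.
15/4 = 3.75.
KL = -1.321756 + 3.75 - 1 = 1.4282

1.4282


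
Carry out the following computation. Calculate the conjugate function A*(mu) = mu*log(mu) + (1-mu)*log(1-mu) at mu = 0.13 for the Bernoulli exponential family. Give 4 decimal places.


Legendre transform for Bernoulli:
A*(mu) = mu*log(mu) + (1-mu)*log(1-mu).
mu = 0.13, 1-mu = 0.87.
mu*log(mu) = 0.13*log(0.13) = -0.265229.
(1-mu)*log(1-mu) = 0.87*log(0.87) = -0.121158.
A* = -0.265229 + -0.121158 = -0.3864

-0.3864


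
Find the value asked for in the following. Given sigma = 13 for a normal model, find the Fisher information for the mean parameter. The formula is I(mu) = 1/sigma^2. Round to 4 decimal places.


The Fisher information for the mean of a normal distribution is I(mu) = 1/sigma^2.
sigma = 13, so sigma^2 = 169.
I(mu) = 1/169 = 0.0059

0.0059


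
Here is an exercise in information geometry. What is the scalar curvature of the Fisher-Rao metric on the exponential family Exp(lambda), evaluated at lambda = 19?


This family has a single free parameter, so its statistical manifold
is 1-dimensional. The Riemann curvature tensor of any 1-dimensional
Riemannian manifold vanishes identically, so R = 0.

0


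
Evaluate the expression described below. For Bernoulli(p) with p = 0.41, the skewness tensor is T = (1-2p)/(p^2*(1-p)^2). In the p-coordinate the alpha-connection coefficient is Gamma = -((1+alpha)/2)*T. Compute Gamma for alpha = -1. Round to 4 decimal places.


Skewness (Amari-Chentsov) tensor: T = (1-2p)/(p^2*(1-p)^2).
p = 0.41, 1-2p = 0.18, p^2 = 0.1681, (1-p)^2 = 0.3481.
T = 0.18/(0.1681 * 0.3481) = 3.076102.
In the p-coordinate, Gamma^(alpha) = Gamma^(0) - (alpha/2)*T with Gamma^(0) = (1/2)*g'(p) = -T/2,
so Gamma^(alpha) = -((1+alpha)/2)*T.
alpha = -1, -(1+alpha)/2 = 0.0.
Gamma = 0.0 * 3.076102 = 0.0000

0.0000


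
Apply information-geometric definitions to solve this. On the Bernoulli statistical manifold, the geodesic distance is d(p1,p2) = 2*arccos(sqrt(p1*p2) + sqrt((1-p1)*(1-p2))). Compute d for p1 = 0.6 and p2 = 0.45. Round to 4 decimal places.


Geodesic distance on Bernoulli manifold:
d(p1,p2) = 2*arccos(sqrt(p1*p2) + sqrt((1-p1)*(1-p2))).
sqrt(p1*p2) = sqrt(0.6*0.45) = 0.519615.
sqrt((1-p1)*(1-p2)) = sqrt(0.4*0.55) = 0.469042.
arg = 0.519615 + 0.469042 = 0.988657.
d = 2*arccos(0.988657) = 0.3015

0.3015


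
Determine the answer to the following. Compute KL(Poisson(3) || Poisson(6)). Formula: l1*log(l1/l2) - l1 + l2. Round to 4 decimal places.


KL divergence for Poisson:
KL = l1*log(l1/l2) - l1 + l2.
l1 = 3, l2 = 6.
log(3/6) = -0.693147.
l1*log(l1/l2) = 3 * -0.693147 = -2.079442.
KL = -2.079442 - 3 + 6 = 0.9206

0.9206


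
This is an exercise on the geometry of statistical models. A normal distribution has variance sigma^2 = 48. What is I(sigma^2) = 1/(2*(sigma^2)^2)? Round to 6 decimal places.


Fisher information for variance: I(sigma^2) = 1/(2*sigma^4).
sigma^2 = 48, so sigma^4 = 2304.
I = 1/(2*2304) = 1/4608 = 0.000217

0.000217


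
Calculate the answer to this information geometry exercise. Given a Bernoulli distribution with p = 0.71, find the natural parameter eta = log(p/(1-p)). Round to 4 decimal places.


Natural parameter for Bernoulli: eta = log(p/(1-p)).
p = 0.71, 1-p = 0.29.
p/(1-p) = 2.448276.
eta = log(2.448276) = 0.8954

0.8954


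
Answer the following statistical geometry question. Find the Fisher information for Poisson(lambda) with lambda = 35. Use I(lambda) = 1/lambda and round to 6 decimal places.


Fisher information for Poisson: I(lambda) = 1/lambda.
lambda = 35.
I(lambda) = 1/35 = 0.028571

0.028571


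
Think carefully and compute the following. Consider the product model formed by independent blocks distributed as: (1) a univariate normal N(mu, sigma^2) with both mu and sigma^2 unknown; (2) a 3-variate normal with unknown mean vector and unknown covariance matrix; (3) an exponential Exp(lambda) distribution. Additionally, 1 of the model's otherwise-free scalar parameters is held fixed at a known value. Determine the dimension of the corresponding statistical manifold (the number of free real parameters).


The dimension of a statistical manifold equals the number of free
(independent) real parameters of the model. For a product of independent
blocks the parameter counts add.
- normal (mu, sigma^2): 2.
- 3-variate normal: 3 (mean) + 3*4/2 = 6 (symmetric covariance) = 9.
- exponential (lambda): 1.
Total = 2 + 9 + 1 = 12.
1 parameter(s) fixed at known values: 12 - 1 = 11.
Dimension = 11

11


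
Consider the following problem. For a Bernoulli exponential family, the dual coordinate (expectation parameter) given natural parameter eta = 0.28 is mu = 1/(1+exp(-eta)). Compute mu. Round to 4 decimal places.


Dual coordinate (expectation parameter) for Bernoulli:
mu = 1/(1+exp(-eta)).
eta = 0.28.
exp(-eta) = exp(-0.28) = 0.755784.
mu = 1/(1+0.755784) = 0.5695

0.5695


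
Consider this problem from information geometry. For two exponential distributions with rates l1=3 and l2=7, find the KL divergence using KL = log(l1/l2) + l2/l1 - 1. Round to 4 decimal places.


KL divergence for exponential family:
KL = log(l1/l2) + l2/l1 - 1.
log(3/7) = -0.847298.
7/3 = 2.333333.
KL = -0.847298 + 2.333333 - 1 = 0.4860

0.4860


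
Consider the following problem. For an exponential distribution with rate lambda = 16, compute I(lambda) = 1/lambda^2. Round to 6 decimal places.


Fisher information for exponential: I(lambda) = 1/lambda^2.
lambda = 16, lambda^2 = 256.
I = 1/256 = 0.003906

0.003906


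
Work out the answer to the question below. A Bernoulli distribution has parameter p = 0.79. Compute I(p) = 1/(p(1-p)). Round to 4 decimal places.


For Bernoulli(p), Fisher information is I(p) = 1/(p*(1-p)).
p = 0.79, 1-p = 0.21.
p*(1-p) = 0.1659.
I(p) = 1/0.1659 = 6.0277

6.0277


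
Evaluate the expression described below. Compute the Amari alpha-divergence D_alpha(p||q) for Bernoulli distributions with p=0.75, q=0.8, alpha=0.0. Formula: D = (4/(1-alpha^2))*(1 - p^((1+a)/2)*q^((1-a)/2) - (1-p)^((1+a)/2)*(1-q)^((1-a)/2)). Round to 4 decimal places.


Amari alpha-divergence:
D = (4/(1-alpha^2))*(1 - p^((1+a)/2)*q^((1-a)/2) - (1-p)^((1+a)/2)*(1-q)^((1-a)/2)).
alpha = 0.0, p = 0.75, q = 0.8.
e1 = (1+alpha)/2 = 0.5, e2 = (1-alpha)/2 = 0.5.
t1 = p^e1 * q^e2 = 0.75^0.5 * 0.8^0.5 = 0.774597.
t2 = (1-p)^e1 * (1-q)^e2 = 0.25^0.5 * 0.2^0.5 = 0.223607.
4/(1-alpha^2) = 4.0.
D = 4.0*(1 - 0.774597 - 0.223607) = 0.0072

0.0072


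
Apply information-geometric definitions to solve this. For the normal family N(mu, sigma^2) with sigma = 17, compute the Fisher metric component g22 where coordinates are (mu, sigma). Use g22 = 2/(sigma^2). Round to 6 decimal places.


For the 2-parameter normal family, the Fisher metric has:
  g11 = 1/sigma^2, g22 = 2/sigma^2.
sigma = 17, sigma^2 = 289.
g22 = 0.006920

0.006920


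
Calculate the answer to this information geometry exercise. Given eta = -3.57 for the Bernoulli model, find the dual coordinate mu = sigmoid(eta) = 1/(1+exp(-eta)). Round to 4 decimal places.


Dual coordinate (expectation parameter) for Bernoulli:
mu = 1/(1+exp(-eta)).
eta = -3.57.
exp(-eta) = exp(3.57) = 35.516593.
mu = 1/(1+35.516593) = 0.0274

0.0274


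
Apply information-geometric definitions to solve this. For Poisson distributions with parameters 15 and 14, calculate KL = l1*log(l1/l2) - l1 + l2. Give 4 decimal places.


KL divergence for Poisson:
KL = l1*log(l1/l2) - l1 + l2.
l1 = 15, l2 = 14.
log(15/14) = 0.068993.
l1*log(l1/l2) = 15 * 0.068993 = 1.034893.
KL = 1.034893 - 15 + 14 = 0.0349

0.0349


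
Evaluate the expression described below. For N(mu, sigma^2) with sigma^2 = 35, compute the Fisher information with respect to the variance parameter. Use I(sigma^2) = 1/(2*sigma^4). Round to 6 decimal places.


Fisher information for variance: I(sigma^2) = 1/(2*sigma^4).
sigma^2 = 35, so sigma^4 = 1225.
I = 1/(2*1225) = 1/2450 = 0.000408

0.000408


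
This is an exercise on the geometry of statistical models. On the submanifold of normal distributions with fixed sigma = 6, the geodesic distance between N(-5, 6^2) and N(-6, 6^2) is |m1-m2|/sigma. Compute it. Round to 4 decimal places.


On the fixed-variance normal subfamily, geodesic distance = |m1-m2|/sigma.
|-5 - -6| = 1.
sigma = 6.
d = 1/6 = 0.1667

0.1667


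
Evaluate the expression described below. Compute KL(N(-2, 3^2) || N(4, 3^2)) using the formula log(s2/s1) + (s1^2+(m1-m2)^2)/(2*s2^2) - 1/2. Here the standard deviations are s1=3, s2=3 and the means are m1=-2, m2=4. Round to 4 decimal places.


KL divergence between normal distributions:
KL = log(s2/s1) + (s1^2 + (m1-m2)^2)/(2*s2^2) - 1/2.
log(3/3) = 0.0.
(3^2 + (-2-4)^2)/(2*3^2) = (9 + 36)/18 = 2.5.
KL = 0.0 + 2.5 - 0.5 = 2.0000

2.0000


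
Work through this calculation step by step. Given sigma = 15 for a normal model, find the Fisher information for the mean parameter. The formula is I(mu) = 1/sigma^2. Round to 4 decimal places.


The Fisher information for the mean of a normal distribution is I(mu) = 1/sigma^2.
sigma = 15, so sigma^2 = 225.
I(mu) = 1/225 = 0.0044

0.0044


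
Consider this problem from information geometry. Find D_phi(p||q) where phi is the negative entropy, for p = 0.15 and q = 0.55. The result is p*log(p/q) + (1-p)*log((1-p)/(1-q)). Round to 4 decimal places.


Bregman divergence with negative entropy generator:
D = p*log(p/q) + (1-p)*log((1-p)/(1-q)).
p = 0.15, q = 0.55.
p*log(p/q) = 0.15*log(0.15/0.55) = -0.194892.
(1-p)*log((1-p)/(1-q)) = 0.85*log(0.85/0.45) = 0.54059.
D = -0.194892 + 0.54059 = 0.3457

0.3457


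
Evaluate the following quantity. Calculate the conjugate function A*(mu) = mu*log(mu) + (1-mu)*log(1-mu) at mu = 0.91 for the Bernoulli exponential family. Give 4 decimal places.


Legendre transform for Bernoulli:
A*(mu) = mu*log(mu) + (1-mu)*log(1-mu).
mu = 0.91, 1-mu = 0.09.
mu*log(mu) = 0.91*log(0.91) = -0.085823.
(1-mu)*log(1-mu) = 0.09*log(0.09) = -0.216715.
A* = -0.085823 + -0.216715 = -0.3025

-0.3025


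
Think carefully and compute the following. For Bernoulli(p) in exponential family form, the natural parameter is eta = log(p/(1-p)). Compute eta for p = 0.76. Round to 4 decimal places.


Natural parameter for Bernoulli: eta = log(p/(1-p)).
p = 0.76, 1-p = 0.24.
p/(1-p) = 3.166667.
eta = log(3.166667) = 1.1527

1.1527


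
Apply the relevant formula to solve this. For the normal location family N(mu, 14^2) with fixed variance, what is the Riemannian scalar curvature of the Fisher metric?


This family has a single free parameter, so its statistical manifold
is 1-dimensional. The Riemann curvature tensor of any 1-dimensional
Riemannian manifold vanishes identically, so R = 0.

0


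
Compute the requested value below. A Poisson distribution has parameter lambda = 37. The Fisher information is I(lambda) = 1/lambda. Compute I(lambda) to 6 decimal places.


Fisher information for Poisson: I(lambda) = 1/lambda.
lambda = 37.
I(lambda) = 1/37 = 0.027027

0.027027


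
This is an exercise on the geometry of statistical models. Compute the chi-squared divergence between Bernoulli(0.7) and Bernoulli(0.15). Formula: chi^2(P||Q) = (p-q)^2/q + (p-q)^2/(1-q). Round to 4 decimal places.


Chi-squared divergence between Bernoulli distributions:
chi^2 = (p-q)^2/q + (p-q)^2/(1-q).
p = 0.7, q = 0.15, p-q = 0.55.
(p-q)^2 = 0.3025.
term1 = 0.3025/0.15 = 2.016667.
term2 = 0.3025/0.85 = 0.355882.
chi^2 = 2.016667 + 0.355882 = 2.3725

2.3725


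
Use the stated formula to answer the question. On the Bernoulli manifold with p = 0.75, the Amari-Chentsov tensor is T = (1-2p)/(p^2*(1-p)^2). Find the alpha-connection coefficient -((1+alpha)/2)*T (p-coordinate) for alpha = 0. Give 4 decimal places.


Skewness (Amari-Chentsov) tensor: T = (1-2p)/(p^2*(1-p)^2).
p = 0.75, 1-2p = -0.5, p^2 = 0.5625, (1-p)^2 = 0.0625.
T = -0.5/(0.5625 * 0.0625) = -14.222222.
In the p-coordinate, Gamma^(alpha) = Gamma^(0) - (alpha/2)*T with Gamma^(0) = (1/2)*g'(p) = -T/2,
so Gamma^(alpha) = -((1+alpha)/2)*T.
alpha = 0, -(1+alpha)/2 = -0.5.
Gamma = -0.5 * -14.222222 = 7.1111

7.1111


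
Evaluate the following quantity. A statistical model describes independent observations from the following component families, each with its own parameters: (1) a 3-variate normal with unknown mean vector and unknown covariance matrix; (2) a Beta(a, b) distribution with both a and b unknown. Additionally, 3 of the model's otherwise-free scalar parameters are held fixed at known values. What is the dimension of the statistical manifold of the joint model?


The dimension of a statistical manifold equals the number of free
(independent) real parameters of the model. For a product of independent
blocks the parameter counts add.
- 3-variate normal: 3 (mean) + 3*4/2 = 6 (symmetric covariance) = 9.
- Beta (a, b): 2.
Total = 9 + 2 = 11.
3 parameter(s) fixed at known values: 11 - 3 = 8.
Dimension = 8

8


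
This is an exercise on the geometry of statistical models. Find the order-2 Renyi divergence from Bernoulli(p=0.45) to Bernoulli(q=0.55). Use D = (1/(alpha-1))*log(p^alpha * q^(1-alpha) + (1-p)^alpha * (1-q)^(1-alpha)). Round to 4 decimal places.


Renyi divergence of order alpha between Bernoulli distributions:
D = (1/(alpha-1))*log(p^alpha * q^(1-alpha) + (1-p)^alpha * (1-q)^(1-alpha)).
alpha = 2, p = 0.45, q = 0.55.
p^alpha * q^(1-alpha) = 0.45^2 * 0.55^-1 = 0.368182.
(1-p)^alpha * (1-q)^(1-alpha) = 0.55^2 * 0.45^-1 = 0.672222.
sum = 0.368182 + 0.672222 = 1.040404.
D = (1/1)*log(1.040404) = 0.0396

0.0396


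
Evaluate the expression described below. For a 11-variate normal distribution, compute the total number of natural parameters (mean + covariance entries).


Exponential family dimension calculation:
For 11-dim MVN: mean has 11 params, covariance has 11*12/2 = 66 unique entries.
Total dim = 11 + 66 = 77.

77


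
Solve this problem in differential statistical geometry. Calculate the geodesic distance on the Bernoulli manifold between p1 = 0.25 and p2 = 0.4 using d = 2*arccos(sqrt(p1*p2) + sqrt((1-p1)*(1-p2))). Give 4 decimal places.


Geodesic distance on Bernoulli manifold:
d(p1,p2) = 2*arccos(sqrt(p1*p2) + sqrt((1-p1)*(1-p2))).
sqrt(p1*p2) = sqrt(0.25*0.4) = 0.316228.
sqrt((1-p1)*(1-p2)) = sqrt(0.75*0.6) = 0.67082.
arg = 0.316228 + 0.67082 = 0.987048.
d = 2*arccos(0.987048) = 0.3222

0.3222


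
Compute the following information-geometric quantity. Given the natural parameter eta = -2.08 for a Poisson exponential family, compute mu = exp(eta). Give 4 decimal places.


Expectation parameter for Poisson exponential family:
mu = exp(eta).
eta = -2.08.
mu = exp(-2.08) = 0.1249

0.1249


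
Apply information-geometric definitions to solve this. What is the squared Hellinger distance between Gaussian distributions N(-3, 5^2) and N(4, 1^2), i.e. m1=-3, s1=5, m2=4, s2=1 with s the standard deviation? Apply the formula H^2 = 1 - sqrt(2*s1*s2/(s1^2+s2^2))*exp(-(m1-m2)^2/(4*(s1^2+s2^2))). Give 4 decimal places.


Squared Hellinger distance for Gaussians:
H^2 = 1 - sqrt(2*s1*s2/(s1^2+s2^2)) * exp(-(m1-m2)^2/(4*(s1^2+s2^2))).
s1^2 = 25, s2^2 = 1, s1^2+s2^2 = 26.
sqrt(2*5*1/(26)) = 0.620174.
(m1-m2)^2 = (-7)^2 = 49.
exp(-49/(4*26)) = exp(-0.471154) = 0.624282.
H^2 = 1 - 0.620174*0.624282 = 0.6128

0.6128


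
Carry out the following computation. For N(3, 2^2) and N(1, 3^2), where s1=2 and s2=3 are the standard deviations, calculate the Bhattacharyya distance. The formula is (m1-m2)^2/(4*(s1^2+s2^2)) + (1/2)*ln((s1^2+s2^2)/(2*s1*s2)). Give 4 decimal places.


Bhattacharyya distance between two Gaussians:
DB = (m1-m2)^2/(4*(s1^2+s2^2)) + (1/2)*ln((s1^2+s2^2)/(2*s1*s2)).
(m1-m2)^2 = (2)^2 = 4.
s1^2+s2^2 = 4 + 9 = 13.
term1 = 4/52 = 0.076923.
term2 = 0.5*ln(13/12.0) = 0.040021.
DB = 0.076923 + 0.040021 = 0.1169

0.1169


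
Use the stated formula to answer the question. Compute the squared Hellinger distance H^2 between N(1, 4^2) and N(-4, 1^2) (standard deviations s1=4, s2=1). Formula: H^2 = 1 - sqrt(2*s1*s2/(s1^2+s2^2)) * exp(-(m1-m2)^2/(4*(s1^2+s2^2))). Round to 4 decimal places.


Squared Hellinger distance for Gaussians:
H^2 = 1 - sqrt(2*s1*s2/(s1^2+s2^2)) * exp(-(m1-m2)^2/(4*(s1^2+s2^2))).
s1^2 = 16, s2^2 = 1, s1^2+s2^2 = 17.
sqrt(2*4*1/(17)) = 0.685994.
(m1-m2)^2 = (5)^2 = 25.
exp(-25/(4*17)) = exp(-0.367647) = 0.692362.
H^2 = 1 - 0.685994*0.692362 = 0.5250

0.5250


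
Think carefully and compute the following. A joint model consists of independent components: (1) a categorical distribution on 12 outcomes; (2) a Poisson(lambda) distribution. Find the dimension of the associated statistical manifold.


The dimension of a statistical manifold equals the number of free
(independent) real parameters of the model. For a product of independent
blocks the parameter counts add.
- categorical on 12 outcomes (probabilities sum to 1): 12-1 = 11.
- Poisson (lambda): 1.
Total = 11 + 1 = 12.
Dimension = 12

12


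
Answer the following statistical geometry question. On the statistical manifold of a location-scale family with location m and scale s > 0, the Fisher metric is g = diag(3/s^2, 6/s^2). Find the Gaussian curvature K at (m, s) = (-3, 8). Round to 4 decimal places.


The metric has the form g = (A dm^2 + B ds^2)/s^2 with A = 3, B = 6.
Substitute u = sqrt(A/B)*m: g = B*(du^2 + ds^2)/s^2, i.e. B times the
Poincare upper half-plane metric, which has constant Gaussian curvature -1.
Scaling a 2D metric by a constant c divides the Gaussian curvature by c,
so K = -1/B = -1/(6) = -0.1667 everywhere (the point (m, s) = (-3, 8) is irrelevant:
the curvature is constant).
The requested Gaussian curvature is K = -0.1667.

-0.1667


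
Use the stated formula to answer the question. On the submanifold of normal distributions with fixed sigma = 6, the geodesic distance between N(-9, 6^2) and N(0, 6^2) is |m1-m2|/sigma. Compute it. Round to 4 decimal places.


On the fixed-variance normal subfamily, geodesic distance = |m1-m2|/sigma.
|-9 - 0| = 9.
sigma = 6.
d = 9/6 = 1.5000

1.5000


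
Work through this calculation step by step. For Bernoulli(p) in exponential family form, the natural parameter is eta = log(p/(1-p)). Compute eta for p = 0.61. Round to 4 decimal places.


Natural parameter for Bernoulli: eta = log(p/(1-p)).
p = 0.61, 1-p = 0.39.
p/(1-p) = 1.564103.
eta = log(1.564103) = 0.4473

0.4473


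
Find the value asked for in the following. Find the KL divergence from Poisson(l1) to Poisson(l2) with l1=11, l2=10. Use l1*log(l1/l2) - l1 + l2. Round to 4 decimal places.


KL divergence for Poisson:
KL = l1*log(l1/l2) - l1 + l2.
l1 = 11, l2 = 10.
log(11/10) = 0.09531.
l1*log(l1/l2) = 11 * 0.09531 = 1.048412.
KL = 1.048412 - 11 + 10 = 0.0484

0.0484


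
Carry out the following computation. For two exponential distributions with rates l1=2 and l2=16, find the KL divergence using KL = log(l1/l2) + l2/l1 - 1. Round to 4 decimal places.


KL divergence for exponential family:
KL = log(l1/l2) + l2/l1 - 1.
log(2/16) = -2.079442.
16/2 = 8.0.
KL = -2.079442 + 8.0 - 1 = 4.9206

4.9206


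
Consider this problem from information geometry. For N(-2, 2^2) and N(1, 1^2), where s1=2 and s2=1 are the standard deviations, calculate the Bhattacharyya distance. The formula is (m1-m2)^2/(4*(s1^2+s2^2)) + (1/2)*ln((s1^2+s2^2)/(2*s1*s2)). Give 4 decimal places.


Bhattacharyya distance between two Gaussians:
DB = (m1-m2)^2/(4*(s1^2+s2^2)) + (1/2)*ln((s1^2+s2^2)/(2*s1*s2)).
(m1-m2)^2 = (-3)^2 = 9.
s1^2+s2^2 = 4 + 1 = 5.
term1 = 9/20 = 0.45.
term2 = 0.5*ln(5/4.0) = 0.111572.
DB = 0.45 + 0.111572 = 0.5616

0.5616


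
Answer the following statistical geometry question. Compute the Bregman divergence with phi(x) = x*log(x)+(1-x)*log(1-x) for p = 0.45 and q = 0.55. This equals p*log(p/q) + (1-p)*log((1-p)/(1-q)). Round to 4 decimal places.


Bregman divergence with negative entropy generator:
D = p*log(p/q) + (1-p)*log((1-p)/(1-q)).
p = 0.45, q = 0.55.
p*log(p/q) = 0.45*log(0.45/0.55) = -0.090302.
(1-p)*log((1-p)/(1-q)) = 0.55*log(0.55/0.45) = 0.110369.
D = -0.090302 + 0.110369 = 0.0201

0.0201
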